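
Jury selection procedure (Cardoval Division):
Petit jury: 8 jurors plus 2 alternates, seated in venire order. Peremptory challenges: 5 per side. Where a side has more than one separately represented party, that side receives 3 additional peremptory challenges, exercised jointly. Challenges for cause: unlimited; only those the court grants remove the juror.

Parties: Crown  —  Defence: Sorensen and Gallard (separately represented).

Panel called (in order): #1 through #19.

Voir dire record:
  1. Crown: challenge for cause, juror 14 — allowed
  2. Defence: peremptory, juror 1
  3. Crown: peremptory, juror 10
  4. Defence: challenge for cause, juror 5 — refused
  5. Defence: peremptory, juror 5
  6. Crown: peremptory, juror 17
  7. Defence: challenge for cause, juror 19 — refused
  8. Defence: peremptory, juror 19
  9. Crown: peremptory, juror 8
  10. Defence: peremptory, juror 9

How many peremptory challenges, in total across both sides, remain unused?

Crown allotment: 5. Defence allotment: 5 base + 3 multi-party = 8.
Crown peremptories used: #10, #17, #8 — 3 (the for-cause on #14 doesn't count).
Defence peremptories used: #1, #5, #19, #9 — 4 (for-cause on #5, #19 don't count).
Remaining: (5 − 3) + (8 − 4) = 6.

6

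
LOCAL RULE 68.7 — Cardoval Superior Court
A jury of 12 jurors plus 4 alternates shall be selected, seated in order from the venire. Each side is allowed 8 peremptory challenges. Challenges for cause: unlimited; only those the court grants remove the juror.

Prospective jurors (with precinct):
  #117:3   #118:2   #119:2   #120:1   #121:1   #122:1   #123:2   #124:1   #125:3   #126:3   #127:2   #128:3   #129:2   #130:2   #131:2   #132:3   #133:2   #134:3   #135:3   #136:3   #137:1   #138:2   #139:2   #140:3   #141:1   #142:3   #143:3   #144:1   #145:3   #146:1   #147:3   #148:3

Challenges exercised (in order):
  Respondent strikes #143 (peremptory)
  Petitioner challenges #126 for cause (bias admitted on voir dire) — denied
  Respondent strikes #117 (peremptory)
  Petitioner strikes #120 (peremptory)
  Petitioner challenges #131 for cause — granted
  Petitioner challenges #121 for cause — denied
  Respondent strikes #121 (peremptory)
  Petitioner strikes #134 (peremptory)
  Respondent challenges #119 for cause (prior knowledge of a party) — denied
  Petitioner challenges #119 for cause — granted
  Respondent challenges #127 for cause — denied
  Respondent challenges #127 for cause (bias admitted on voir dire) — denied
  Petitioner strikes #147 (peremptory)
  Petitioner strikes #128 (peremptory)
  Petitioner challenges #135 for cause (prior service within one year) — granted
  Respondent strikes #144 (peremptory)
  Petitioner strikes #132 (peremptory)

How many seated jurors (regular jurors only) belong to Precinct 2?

Removed: #117, #119, #120, #121, #128, #131, #132, #134, #135, #143, #144, #147.
Seated jurors 1–12: #118, #122, #123, #124, #125, #126, #127, #129, #130, #133, #136, #137 (alternates #138, #139, #140, #141 not counted).
Of those, in Precinct 2: #118, #123, #127, #129, #130, #133 → 6.

6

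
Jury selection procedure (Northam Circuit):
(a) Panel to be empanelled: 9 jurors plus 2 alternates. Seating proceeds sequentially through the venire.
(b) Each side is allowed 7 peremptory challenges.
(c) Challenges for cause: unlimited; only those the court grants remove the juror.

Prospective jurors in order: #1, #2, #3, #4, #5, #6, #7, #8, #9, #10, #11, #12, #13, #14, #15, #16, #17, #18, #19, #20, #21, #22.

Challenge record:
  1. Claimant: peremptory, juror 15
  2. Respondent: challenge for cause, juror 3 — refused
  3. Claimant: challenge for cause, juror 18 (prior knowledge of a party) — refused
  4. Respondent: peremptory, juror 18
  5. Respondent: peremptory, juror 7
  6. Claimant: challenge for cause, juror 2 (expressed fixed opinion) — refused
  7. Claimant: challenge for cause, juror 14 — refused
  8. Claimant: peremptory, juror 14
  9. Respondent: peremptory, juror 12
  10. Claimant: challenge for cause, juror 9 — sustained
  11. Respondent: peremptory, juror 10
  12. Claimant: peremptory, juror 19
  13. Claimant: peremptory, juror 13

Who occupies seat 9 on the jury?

16

Removed: #7, #9, #10, #12, #13, #14, #15, #18, #19. (#2, #3 stay — for-cause denied.)
Filling seats in venire order through position 9: #1, #2, #3, #4, #5, #6, #8, #11, #16.
So seat 9 is #16.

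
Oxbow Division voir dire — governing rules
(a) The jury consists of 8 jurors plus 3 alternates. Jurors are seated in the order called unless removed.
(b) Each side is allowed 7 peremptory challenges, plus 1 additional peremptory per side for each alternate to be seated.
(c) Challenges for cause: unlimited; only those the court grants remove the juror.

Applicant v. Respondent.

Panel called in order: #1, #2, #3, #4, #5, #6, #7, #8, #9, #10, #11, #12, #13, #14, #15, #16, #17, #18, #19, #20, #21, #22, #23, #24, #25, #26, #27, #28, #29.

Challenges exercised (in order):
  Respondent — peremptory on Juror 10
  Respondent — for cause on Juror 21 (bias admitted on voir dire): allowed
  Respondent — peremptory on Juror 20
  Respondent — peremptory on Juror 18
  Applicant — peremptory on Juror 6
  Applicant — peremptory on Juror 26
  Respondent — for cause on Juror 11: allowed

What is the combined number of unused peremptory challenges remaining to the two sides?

Applicant allotment: 7 base + 1 × 3 alternates = 10. Respondent allotment: 7 base + 1 × 3 alternates = 10.
Applicant peremptories used: #6, #26 — 2.
Respondent peremptories used: #10, #20, #18 — 3 (for-cause on #21, #11 don't count).
Remaining: (10 − 2) + (10 − 3) = 15.

15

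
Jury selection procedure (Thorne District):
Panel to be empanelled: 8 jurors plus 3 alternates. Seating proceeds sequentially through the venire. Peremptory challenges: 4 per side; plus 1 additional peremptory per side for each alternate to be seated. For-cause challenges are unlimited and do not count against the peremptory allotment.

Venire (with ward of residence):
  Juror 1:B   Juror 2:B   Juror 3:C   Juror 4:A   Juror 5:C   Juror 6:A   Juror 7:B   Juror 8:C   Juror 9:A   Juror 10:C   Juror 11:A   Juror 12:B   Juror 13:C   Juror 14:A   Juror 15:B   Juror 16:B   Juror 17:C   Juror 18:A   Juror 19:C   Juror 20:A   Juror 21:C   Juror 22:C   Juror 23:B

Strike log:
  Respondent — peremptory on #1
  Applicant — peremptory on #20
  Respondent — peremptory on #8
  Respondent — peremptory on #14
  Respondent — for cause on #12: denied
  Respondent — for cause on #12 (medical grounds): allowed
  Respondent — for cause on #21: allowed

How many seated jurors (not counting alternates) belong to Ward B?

2

Removed: #1, #8, #12, #14, #20, #21.
Seated jurors 1–8: #2, #3, #4, #5, #6, #7, #9, #10 (alternates #11, #13, #15 not counted).
Of those, in Ward B: #2, #7 → 2.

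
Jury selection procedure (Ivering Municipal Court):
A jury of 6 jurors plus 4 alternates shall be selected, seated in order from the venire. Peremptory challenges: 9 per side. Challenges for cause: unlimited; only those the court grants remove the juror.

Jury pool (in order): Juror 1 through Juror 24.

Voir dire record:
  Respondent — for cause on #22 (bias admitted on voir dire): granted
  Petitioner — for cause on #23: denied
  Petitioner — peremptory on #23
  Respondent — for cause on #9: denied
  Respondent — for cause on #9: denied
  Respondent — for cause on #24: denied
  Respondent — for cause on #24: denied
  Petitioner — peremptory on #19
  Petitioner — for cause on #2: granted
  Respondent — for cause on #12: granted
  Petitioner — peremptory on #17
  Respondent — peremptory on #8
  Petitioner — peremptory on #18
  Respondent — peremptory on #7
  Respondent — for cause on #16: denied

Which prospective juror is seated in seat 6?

Removed: #2, #7, #8, #12, #17, #18, #19, #22, #23. (#9, #16, #24 stay — for-cause denied.)
Filling seats in venire order through position 6: #1, #3, #4, #5, #6, #9.
So seat 6 is #9.

9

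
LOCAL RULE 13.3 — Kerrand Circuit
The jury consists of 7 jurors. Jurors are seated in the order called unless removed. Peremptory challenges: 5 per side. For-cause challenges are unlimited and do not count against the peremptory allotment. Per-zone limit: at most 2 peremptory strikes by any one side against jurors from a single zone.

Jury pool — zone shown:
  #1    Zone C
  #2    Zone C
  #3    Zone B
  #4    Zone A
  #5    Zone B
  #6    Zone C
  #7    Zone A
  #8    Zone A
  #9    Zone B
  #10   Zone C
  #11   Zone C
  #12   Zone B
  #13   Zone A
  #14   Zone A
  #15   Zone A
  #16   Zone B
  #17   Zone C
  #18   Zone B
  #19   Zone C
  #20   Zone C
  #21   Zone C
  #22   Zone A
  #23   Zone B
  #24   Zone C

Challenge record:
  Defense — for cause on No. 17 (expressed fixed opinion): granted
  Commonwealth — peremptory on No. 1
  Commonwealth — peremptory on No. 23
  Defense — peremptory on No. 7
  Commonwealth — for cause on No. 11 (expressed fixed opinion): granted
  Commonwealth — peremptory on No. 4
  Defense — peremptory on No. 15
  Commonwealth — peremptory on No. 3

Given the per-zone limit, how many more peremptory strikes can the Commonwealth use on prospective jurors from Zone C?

1

Commonwealth peremptories so far: #1, #23, #4, #3 — 4 of 5 used, 1 left overall.
Against Zone C: #1 — 1 used; per-zone cap 2 leaves 1.
Binding limit: min(1, 1) = 1.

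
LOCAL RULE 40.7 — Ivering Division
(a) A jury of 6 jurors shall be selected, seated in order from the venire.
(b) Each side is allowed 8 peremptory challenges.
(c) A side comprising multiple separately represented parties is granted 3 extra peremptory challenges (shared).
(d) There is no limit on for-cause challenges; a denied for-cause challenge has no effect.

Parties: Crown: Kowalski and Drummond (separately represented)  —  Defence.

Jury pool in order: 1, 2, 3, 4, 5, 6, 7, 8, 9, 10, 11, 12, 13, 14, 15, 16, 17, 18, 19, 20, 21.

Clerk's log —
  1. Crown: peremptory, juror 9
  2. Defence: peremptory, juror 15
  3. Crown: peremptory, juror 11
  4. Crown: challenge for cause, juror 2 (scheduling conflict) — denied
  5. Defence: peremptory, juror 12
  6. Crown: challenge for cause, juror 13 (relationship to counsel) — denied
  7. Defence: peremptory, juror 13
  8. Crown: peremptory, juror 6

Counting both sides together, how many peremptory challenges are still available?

Crown allotment: 8 base + 3 multi-party = 11. Defence allotment: 8.
Crown peremptories used: #9, #11, #6 — 3 (for-cause on #2, #13 don't count).
Defence peremptories used: #15, #12, #13 — 3.
Remaining: (11 − 3) + (8 − 3) = 13.

13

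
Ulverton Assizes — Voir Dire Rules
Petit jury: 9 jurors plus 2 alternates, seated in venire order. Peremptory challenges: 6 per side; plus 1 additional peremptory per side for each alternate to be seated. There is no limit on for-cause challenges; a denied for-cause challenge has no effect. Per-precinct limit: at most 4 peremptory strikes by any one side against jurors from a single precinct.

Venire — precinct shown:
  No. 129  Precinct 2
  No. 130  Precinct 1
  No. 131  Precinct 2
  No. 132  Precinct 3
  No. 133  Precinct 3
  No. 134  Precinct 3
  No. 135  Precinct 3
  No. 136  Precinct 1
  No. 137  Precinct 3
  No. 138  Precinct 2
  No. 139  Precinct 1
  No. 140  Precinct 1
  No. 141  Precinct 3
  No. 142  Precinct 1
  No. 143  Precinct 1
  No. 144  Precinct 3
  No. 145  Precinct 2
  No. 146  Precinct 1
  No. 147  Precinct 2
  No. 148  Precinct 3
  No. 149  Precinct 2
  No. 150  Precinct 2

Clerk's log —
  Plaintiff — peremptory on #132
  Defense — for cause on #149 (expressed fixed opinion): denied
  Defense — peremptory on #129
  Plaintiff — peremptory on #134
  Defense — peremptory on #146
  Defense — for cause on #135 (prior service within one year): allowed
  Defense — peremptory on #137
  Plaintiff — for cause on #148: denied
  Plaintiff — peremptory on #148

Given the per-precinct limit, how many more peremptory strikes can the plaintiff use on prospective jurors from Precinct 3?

Plaintiff peremptories so far: #132, #134, #148 — 3 of 8 used, 5 left overall.
Against Precinct 3: #132, #134, #148 — 3 used; per-precinct cap 4 leaves 1.
Binding limit: min(5, 1) = 1.

1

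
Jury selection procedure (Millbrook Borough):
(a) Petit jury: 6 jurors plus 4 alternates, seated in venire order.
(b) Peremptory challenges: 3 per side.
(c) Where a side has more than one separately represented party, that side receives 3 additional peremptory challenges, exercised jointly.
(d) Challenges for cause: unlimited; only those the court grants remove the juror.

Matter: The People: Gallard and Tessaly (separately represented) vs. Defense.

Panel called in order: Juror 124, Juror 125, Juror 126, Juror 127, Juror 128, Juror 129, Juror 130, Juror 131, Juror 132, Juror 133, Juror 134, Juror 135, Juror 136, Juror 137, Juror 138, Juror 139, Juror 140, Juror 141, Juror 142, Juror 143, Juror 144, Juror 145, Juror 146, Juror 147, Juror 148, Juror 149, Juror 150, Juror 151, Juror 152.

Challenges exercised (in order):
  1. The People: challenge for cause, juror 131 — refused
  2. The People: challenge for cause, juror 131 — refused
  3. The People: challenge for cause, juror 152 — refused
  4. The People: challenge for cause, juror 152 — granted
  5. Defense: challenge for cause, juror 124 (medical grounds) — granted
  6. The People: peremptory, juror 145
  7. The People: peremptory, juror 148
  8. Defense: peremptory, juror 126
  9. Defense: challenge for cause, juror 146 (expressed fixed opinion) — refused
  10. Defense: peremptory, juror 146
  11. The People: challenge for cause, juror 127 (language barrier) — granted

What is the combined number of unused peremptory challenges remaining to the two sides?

The People allotment: 3 base + 3 multi-party = 6. Defense allotment: 3.
The People peremptories used: #145, #148 — 2 (for-cause on #131, #131, #152, #152, #127 don't count).
Defense peremptories used: #126, #146 — 2 (for-cause on #124, #146 don't count).
Remaining: (6 − 2) + (3 − 2) = 5.

5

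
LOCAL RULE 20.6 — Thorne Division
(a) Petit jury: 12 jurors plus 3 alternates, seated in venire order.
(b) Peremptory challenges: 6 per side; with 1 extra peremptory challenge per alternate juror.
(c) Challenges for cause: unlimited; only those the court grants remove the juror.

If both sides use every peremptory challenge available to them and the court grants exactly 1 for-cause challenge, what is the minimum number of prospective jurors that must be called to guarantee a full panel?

34

Seats to fill: 12 + 3 alternates = 15.
Peremptories: 6 + 1×3 = 9 per side × 2 sides = 18.
For-cause removals: 1.
Minimum venire: 15 + 18 + 1 = 34.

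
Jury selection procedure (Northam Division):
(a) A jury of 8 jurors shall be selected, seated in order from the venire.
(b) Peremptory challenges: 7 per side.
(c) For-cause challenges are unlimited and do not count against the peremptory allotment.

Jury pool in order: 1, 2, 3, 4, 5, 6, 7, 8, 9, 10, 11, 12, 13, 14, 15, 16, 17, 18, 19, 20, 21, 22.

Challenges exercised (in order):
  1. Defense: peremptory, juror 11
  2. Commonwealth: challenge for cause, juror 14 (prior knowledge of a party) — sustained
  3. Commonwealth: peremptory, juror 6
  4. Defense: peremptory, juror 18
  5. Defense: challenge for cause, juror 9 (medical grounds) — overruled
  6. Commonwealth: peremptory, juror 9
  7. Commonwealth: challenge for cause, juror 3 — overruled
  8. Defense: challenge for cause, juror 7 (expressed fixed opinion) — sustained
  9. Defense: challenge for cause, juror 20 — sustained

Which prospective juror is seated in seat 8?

Removed: #6, #7, #9, #11, #14, #18, #20. (#3 stays — for-cause denied.)
Seating in order: seats 1–8 → #1, #2, #3, #4, #5, #8, #10, #12.
So seat 8 is #12.

12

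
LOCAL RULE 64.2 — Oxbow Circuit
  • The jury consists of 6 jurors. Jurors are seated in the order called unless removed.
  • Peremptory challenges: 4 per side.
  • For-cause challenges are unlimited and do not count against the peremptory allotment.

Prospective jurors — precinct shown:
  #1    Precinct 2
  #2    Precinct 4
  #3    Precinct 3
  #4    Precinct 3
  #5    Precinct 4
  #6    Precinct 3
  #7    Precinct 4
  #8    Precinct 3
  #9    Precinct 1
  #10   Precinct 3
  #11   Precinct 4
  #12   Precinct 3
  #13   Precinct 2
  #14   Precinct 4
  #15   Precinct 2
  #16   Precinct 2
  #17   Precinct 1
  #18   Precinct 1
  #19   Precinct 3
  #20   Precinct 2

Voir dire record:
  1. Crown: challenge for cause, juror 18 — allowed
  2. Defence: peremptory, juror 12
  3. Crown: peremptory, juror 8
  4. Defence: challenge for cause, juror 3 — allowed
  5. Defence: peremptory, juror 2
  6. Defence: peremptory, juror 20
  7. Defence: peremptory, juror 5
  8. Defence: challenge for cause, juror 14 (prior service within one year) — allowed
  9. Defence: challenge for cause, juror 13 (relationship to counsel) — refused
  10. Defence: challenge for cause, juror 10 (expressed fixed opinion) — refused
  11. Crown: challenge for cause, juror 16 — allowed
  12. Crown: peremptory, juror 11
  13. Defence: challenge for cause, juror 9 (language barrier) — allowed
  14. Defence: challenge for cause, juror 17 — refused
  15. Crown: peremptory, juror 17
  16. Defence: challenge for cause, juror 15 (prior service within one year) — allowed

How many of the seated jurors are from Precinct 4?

Removed: #2, #3, #5, #8, #9, #11, #12, #14, #15, #16, #17, #18, #20.
Seated jurors 1–6: #1, #4, #6, #7, #10, #13.
Of those, in Precinct 4: #7 → 1.

1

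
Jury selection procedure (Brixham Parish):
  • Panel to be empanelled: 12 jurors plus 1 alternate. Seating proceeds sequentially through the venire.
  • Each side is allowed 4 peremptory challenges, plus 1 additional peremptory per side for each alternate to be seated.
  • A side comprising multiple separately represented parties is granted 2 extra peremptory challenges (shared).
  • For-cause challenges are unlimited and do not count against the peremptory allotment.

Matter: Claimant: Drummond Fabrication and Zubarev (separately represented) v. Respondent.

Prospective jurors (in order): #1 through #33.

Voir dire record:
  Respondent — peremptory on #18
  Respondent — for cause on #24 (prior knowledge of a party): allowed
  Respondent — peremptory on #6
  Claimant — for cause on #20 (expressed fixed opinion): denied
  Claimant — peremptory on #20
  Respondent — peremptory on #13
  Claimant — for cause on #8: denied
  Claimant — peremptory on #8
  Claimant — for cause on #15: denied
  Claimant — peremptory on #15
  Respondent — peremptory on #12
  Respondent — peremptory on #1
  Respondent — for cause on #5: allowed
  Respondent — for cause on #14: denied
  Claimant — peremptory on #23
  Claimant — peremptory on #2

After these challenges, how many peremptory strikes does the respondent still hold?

Respondent allotment: 4 base + 1 × 1 alternate = 5.
Respondent peremptories used: #18, #6, #13, #12, #1 — 5 (for-cause on #24, #5, #14 don't count).
Remaining: 5 − 5 = 0.

0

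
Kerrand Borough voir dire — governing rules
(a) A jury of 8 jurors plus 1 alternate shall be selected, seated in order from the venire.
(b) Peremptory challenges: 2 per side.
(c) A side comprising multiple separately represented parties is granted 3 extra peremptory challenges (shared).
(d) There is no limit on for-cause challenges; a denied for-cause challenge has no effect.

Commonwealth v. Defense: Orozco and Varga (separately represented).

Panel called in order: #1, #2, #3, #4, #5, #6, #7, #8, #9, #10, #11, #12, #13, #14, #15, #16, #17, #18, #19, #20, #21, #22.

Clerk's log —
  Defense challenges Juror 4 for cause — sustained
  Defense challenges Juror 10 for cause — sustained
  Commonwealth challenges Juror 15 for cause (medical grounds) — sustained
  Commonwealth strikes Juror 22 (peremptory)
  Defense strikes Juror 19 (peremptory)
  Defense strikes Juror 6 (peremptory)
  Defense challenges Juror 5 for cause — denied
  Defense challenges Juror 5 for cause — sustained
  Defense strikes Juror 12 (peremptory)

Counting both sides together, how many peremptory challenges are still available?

Commonwealth allotment: 2. Defense allotment: 2 base + 3 multi-party = 5.
Commonwealth peremptories used: #22 — 1 (the for-cause on #15 doesn't count).
Defense peremptories used: #19, #6, #12 — 3 (for-cause on #4, #10, #5, #5 don't count).
Remaining: (2 − 1) + (5 − 3) = 3.

3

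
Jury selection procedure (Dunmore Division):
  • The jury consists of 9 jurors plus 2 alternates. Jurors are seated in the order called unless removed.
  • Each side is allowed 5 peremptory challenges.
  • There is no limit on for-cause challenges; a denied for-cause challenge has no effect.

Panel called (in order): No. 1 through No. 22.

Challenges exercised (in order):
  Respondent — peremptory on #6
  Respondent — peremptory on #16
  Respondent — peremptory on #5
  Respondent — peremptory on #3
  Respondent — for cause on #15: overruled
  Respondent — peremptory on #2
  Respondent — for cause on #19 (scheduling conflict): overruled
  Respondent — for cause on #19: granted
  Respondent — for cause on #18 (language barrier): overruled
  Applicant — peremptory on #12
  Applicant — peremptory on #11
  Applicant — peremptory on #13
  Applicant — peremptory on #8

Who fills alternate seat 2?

Removed: #2, #3, #5, #6, #8, #11, #12, #13, #16, #19. (#15, #18 stay — for-cause denied.)
Seating in order: seats 1–9 → #1, #4, #7, #9, #10, #14, #15, #17, #18; alternates → #20, #21.
So alternate 2 is #21.

21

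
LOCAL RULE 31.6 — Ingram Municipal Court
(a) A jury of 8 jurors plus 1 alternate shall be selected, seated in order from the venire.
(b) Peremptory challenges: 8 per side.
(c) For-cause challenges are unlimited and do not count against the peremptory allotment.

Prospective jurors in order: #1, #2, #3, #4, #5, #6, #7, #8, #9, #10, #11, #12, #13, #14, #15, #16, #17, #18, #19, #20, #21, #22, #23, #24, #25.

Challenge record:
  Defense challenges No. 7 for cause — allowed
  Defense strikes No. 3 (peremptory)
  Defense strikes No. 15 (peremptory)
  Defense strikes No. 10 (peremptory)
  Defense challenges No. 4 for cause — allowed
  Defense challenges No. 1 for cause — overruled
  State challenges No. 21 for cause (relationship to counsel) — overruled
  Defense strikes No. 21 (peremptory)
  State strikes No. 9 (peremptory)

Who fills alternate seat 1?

14

Removed: #3, #4, #7, #9, #10, #15, #21. (#1 stays — for-cause denied.)
Seating in order: seats 1–8 → #1, #2, #5, #6, #8, #11, #12, #13; alternates → #14.
So alternate 1 is #14.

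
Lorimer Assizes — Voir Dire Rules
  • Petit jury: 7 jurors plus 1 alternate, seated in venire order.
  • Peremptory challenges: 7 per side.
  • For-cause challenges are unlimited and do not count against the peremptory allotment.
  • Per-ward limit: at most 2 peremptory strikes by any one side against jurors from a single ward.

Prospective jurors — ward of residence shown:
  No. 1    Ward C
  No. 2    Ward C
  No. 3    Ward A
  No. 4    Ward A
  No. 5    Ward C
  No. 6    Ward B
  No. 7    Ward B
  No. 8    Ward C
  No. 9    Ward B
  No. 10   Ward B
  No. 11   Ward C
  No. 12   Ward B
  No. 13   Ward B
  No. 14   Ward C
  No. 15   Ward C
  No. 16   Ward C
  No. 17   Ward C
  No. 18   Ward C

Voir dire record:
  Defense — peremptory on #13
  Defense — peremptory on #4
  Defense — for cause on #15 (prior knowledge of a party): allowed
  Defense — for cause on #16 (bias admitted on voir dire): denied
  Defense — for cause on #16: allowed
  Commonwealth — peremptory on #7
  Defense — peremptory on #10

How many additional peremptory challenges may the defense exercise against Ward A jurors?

1

Defense peremptories so far: #13, #4, #10 — 3 of 7 used, 4 left overall.
Against Ward A: #4 — 1 used; per-ward cap 2 leaves 1.
Binding limit: min(4, 1) = 1.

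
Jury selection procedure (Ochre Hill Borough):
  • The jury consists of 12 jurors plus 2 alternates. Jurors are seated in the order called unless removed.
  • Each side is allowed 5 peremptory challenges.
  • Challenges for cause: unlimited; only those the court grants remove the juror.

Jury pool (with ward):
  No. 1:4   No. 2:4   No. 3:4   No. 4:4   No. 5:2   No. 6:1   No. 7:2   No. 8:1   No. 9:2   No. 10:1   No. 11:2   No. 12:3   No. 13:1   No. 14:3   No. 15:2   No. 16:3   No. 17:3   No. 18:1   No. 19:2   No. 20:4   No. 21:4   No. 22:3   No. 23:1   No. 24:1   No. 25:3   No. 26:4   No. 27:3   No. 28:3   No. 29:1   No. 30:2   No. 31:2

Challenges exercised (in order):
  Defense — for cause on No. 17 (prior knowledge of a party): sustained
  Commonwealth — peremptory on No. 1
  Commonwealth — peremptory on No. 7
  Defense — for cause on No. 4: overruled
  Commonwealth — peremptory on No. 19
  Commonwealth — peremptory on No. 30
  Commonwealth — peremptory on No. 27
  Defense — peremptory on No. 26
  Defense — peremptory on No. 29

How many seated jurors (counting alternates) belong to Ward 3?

Removed: #1, #7, #17, #19, #26, #27, #29, #30.
Seated (14 incl. alternates): #2, #3, #4, #5, #6, #8, #9, #10, #11, #12, #13, #14, #15, #16.
Of those, in Ward 3: #12, #14, #16 → 3.

3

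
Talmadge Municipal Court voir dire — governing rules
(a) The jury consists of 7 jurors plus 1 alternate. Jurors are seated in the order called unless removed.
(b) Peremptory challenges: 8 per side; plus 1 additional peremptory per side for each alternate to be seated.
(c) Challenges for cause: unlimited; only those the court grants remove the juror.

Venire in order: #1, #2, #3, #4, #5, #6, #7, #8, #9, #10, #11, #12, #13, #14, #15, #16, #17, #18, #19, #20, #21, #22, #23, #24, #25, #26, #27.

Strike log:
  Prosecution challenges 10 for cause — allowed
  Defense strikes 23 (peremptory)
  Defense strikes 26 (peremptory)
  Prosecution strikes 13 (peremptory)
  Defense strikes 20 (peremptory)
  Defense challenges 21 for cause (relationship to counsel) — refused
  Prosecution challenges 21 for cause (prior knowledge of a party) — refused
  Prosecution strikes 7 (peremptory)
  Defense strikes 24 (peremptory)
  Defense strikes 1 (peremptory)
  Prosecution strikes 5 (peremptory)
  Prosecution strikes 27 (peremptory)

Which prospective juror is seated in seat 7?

11

Removed: #1, #5, #7, #10, #13, #20, #23, #24, #26, #27. (#21 stays — for-cause denied.)
Seating in order: seats 1–7 → #2, #3, #4, #6, #8, #9, #11; alternates → #12.
So seat 7 is #11.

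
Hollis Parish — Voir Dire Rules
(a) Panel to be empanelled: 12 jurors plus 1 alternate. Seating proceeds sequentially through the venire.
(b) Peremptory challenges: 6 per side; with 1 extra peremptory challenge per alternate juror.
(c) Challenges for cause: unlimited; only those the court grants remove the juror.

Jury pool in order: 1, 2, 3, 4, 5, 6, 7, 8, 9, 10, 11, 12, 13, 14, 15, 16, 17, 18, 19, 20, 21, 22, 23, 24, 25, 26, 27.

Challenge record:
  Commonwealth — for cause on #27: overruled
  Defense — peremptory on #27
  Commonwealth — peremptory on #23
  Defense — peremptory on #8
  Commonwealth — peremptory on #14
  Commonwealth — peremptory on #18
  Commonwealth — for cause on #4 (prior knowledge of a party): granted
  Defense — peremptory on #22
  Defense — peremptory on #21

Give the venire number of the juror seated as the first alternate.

16

Removed: #4, #8, #14, #18, #21, #22, #23, #27.
Seating in order: seats 1–12 → #1, #2, #3, #5, #6, #7, #9, #10, #11, #12, #13, #15; alternates → #16.
So alternate 1 is #16.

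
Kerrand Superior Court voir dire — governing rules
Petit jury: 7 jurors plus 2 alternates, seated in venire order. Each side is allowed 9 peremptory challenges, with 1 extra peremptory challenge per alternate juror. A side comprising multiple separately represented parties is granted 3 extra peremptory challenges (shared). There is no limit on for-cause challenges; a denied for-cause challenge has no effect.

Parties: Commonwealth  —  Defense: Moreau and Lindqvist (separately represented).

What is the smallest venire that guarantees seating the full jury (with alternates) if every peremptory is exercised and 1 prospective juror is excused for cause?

35

Seats to fill: 7 + 2 alternates = 9.
Peremptories — Commonwealth: 9 + 1×2 = 11; Defense: 9 + 1×2 + 3 = 14; total 25.
For-cause removals: 1.
Minimum venire: 9 + 25 + 1 = 35.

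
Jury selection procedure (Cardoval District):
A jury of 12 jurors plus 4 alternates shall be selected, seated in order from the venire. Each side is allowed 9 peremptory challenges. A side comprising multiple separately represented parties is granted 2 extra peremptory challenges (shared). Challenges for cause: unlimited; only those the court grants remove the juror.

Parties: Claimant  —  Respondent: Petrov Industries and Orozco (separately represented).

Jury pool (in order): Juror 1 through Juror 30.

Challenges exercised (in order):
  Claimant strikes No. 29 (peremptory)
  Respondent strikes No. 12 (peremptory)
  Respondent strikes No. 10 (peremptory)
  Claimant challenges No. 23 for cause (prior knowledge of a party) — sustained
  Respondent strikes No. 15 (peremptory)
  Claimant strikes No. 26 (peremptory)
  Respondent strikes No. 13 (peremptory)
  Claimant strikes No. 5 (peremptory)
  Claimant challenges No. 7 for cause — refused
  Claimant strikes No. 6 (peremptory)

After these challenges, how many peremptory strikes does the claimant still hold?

5

Claimant allotment: 9.
Claimant peremptories used: #29, #26, #5, #6 — 4 (for-cause on #23, #7 don't count).
Remaining: 9 − 4 = 5.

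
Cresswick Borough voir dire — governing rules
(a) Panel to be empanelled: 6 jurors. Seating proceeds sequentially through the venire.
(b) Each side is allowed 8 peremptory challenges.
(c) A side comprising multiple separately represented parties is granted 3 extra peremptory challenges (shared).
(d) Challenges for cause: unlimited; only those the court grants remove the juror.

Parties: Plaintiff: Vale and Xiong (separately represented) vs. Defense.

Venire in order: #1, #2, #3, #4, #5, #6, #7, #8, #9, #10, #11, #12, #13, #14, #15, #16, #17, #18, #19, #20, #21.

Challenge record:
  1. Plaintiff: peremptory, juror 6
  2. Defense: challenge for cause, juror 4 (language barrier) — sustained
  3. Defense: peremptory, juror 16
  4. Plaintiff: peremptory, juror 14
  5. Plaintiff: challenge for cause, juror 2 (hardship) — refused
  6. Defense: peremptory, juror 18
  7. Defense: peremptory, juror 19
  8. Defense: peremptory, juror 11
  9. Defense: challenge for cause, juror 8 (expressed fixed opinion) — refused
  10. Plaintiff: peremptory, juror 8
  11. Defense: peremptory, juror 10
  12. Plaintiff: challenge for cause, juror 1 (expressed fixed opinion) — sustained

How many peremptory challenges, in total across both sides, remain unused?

11

Plaintiff allotment: 8 base + 3 multi-party = 11. Defense allotment: 8.
Plaintiff peremptories used: #6, #14, #8 — 3 (for-cause on #2, #1 don't count).
Defense peremptories used: #16, #18, #19, #11, #10 — 5 (for-cause on #4, #8 don't count).
Remaining: (11 − 3) + (8 − 5) = 11.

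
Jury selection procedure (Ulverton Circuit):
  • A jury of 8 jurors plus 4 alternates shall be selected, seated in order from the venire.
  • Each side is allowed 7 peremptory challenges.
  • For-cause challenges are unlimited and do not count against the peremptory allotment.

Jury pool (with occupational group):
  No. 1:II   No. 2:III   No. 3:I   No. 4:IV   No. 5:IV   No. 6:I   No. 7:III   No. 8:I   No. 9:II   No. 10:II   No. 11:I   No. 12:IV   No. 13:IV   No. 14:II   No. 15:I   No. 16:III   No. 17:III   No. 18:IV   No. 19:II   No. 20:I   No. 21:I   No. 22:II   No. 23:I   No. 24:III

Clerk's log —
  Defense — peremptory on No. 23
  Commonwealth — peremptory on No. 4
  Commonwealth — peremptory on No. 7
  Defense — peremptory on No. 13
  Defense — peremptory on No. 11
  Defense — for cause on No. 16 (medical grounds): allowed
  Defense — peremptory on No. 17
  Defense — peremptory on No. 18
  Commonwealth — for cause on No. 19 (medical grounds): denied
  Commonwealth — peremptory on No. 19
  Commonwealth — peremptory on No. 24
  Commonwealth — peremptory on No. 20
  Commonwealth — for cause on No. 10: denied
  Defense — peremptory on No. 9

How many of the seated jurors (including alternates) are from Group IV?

Removed: #4, #7, #9, #11, #13, #16, #17, #18, #19, #20, #23, #24.
Seated (12 incl. alternates): #1, #2, #3, #5, #6, #8, #10, #12, #14, #15, #21, #22.
Of those, in Group IV: #5, #12 → 2.

2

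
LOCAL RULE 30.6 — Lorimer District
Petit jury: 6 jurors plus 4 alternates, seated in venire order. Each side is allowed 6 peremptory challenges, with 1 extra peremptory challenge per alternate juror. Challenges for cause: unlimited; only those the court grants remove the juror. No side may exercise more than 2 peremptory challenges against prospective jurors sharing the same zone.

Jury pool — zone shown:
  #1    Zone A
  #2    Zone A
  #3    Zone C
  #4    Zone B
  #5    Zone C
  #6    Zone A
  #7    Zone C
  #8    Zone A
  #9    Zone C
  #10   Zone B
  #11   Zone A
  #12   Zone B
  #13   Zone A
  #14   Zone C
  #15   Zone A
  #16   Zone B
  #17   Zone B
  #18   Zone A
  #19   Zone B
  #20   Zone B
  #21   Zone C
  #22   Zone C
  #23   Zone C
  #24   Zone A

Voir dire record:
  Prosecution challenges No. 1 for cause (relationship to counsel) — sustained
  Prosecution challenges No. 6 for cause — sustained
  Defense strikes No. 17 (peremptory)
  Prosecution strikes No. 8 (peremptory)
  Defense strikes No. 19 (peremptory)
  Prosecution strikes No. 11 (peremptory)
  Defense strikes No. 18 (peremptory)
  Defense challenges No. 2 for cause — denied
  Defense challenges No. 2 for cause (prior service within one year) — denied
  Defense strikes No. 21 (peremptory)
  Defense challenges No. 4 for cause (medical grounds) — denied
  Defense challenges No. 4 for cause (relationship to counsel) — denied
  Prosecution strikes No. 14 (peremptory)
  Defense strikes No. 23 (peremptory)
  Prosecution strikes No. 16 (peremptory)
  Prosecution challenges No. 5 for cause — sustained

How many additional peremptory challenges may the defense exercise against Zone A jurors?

1

Defense peremptories so far: #17, #19, #18, #21, #23 — 5 of 10 used, 5 left overall.
Against Zone A: #18 — 1 used; per-zone cap 2 leaves 1.
Binding limit: min(5, 1) = 1.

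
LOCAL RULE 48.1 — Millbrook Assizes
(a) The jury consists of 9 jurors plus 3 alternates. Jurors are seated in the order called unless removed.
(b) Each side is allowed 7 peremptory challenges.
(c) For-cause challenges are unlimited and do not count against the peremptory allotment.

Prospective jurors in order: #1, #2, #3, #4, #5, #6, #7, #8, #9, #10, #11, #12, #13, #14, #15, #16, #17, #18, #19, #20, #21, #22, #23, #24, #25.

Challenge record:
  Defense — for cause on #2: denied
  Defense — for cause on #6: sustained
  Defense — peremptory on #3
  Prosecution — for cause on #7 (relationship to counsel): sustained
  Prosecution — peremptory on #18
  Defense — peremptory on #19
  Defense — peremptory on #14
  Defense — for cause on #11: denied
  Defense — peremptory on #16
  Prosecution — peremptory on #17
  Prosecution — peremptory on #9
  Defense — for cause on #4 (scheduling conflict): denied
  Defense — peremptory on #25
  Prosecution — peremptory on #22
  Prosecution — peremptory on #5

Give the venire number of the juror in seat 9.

15

Removed: #3, #5, #6, #7, #9, #14, #16, #17, #18, #19, #22, #25. (#2, #4, #11 stay — for-cause denied.)
Filling seats in venire order through position 9: #1, #2, #4, #8, #10, #11, #12, #13, #15.
So seat 9 is #15.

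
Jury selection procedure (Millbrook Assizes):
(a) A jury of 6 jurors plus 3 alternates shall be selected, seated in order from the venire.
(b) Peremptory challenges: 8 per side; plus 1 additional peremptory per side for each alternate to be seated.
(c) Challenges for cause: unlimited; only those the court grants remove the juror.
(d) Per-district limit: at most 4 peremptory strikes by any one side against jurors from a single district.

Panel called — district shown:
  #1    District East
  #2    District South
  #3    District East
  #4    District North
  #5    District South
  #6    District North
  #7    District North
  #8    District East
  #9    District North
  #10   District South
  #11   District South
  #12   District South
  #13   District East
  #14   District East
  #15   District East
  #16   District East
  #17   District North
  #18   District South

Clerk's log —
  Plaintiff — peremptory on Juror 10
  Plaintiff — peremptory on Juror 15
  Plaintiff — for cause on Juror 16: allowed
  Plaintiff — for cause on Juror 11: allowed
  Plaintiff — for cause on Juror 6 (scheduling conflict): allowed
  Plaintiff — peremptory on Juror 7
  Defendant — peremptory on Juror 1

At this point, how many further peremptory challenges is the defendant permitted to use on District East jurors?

Defendant peremptories so far: #1 — 1 of 11 used, 10 left overall.
Against District East: #1 — 1 used; per-district cap 4 leaves 3.
Binding limit: min(10, 3) = 3.

3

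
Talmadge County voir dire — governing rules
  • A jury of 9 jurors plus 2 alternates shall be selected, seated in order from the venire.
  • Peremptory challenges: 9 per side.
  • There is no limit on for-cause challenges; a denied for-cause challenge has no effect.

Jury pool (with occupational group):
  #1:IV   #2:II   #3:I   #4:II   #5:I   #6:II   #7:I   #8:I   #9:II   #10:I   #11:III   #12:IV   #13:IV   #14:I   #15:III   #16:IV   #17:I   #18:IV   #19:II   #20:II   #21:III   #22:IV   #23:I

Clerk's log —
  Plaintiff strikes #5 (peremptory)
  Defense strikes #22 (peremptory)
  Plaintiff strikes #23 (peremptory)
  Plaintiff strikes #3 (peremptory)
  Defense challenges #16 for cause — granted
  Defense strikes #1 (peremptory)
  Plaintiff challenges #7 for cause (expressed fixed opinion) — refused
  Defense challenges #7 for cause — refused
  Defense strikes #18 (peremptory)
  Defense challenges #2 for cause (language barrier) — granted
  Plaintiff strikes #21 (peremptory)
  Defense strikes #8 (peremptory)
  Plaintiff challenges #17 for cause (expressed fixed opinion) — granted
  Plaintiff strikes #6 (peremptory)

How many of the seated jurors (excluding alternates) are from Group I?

Removed: #1, #2, #3, #5, #6, #8, #16, #17, #18, #21, #22, #23.
Seated jurors 1–9: #4, #7, #9, #10, #11, #12, #13, #14, #15 (alternates #19, #20 not counted).
Of those, in Group I: #7, #10, #14 → 3.

3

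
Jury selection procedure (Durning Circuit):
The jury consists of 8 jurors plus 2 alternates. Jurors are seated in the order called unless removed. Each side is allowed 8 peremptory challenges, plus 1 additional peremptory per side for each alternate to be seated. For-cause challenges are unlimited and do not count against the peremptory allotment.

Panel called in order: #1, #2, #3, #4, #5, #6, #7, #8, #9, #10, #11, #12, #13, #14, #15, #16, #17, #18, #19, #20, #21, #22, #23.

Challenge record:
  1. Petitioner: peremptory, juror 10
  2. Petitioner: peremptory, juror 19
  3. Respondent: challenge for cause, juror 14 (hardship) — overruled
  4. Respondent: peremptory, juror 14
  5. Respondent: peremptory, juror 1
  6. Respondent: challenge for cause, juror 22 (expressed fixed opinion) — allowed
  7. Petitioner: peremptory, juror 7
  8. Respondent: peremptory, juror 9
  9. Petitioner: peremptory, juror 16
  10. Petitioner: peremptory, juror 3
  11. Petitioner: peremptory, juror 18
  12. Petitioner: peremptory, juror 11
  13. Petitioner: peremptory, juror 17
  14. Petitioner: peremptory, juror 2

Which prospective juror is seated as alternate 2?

Removed: #1, #2, #3, #7, #9, #10, #11, #14, #16, #17, #18, #19, #22.
Seating in order: seats 1–8 → #4, #5, #6, #8, #12, #13, #15, #20; alternates → #21, #23.
So alternate 2 is #23.

23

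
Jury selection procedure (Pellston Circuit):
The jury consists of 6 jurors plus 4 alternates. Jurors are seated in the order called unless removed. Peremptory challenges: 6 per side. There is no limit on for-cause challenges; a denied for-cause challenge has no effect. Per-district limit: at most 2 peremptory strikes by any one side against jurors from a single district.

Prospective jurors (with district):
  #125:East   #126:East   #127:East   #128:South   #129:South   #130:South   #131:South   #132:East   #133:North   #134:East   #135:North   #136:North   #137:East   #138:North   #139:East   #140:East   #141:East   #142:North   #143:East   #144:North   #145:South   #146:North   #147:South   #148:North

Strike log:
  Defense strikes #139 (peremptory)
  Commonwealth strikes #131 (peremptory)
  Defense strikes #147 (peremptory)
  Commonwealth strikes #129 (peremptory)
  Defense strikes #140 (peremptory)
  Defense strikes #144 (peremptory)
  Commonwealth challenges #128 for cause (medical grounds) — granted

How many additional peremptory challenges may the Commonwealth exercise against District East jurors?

2

Commonwealth peremptories so far: #131, #129 — 2 of 6 used, 4 left overall.
Against District East: none yet — per-district cap 2 leaves 2.
Binding limit: min(4, 2) = 2.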